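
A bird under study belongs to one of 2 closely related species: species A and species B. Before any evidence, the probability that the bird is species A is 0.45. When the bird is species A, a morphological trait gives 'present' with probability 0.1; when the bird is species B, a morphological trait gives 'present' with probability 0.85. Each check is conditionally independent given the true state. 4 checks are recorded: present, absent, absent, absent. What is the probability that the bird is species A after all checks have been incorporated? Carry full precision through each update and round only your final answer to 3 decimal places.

Each posterior becomes the prior for the next update.
After 'present': P(species A) = 0.1·0.4500 / (0.1·0.4500 + 0.85·0.5500) ≈ 0.0878
After 'absent': P(species A) = 0.9·0.0878 / (0.9·0.0878 + 0.15·0.9122) ≈ 0.3661
After 'absent': P(species A) = 0.9·0.3661 / (0.9·0.3661 + 0.15·0.6339) ≈ 0.7760
After 'absent': P(species A) = 0.9·0.7760 / (0.9·0.7760 + 0.15·0.2240) ≈ 0.9541

0.954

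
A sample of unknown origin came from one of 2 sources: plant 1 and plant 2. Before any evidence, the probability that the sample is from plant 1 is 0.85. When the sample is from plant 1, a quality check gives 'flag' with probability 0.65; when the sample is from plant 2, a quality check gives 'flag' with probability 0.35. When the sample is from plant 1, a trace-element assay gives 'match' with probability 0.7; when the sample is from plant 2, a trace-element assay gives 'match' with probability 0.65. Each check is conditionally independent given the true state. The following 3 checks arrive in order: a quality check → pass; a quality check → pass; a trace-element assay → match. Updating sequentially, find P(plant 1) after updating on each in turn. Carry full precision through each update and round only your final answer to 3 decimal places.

0.639

After a quality check='pass': P(plant 1) = 0.35·0.8500 / (0.35·0.8500 + 0.65·0.1500) ≈ 0.7532
After a quality check='pass': P(plant 1) = 0.35·0.7532 / (0.35·0.7532 + 0.65·0.2468) ≈ 0.6216
After a trace-element assay='match': P(plant 1) = 0.7·0.6216 / (0.7·0.6216 + 0.65·0.3784) ≈ 0.6389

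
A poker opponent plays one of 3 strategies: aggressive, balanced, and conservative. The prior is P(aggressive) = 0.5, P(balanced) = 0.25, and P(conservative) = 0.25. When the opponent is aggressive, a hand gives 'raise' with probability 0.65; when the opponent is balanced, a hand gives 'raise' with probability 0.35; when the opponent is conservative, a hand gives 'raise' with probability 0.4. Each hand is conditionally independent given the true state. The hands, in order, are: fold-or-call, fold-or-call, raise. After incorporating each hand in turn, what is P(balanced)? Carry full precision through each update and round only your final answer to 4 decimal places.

After 'fold-or-call': normaliser = 0.35·0.5000 + 0.65·0.2500 + 0.6·0.2500; P(aggressive) ≈ 0.3590, P(balanced) ≈ 0.3333, P(conservative) ≈ 0.3077
After 'fold-or-call': normaliser = 0.35·0.3590 + 0.65·0.3333 + 0.6·0.3077; P(aggressive) ≈ 0.2384, P(balanced) ≈ 0.4112, P(conservative) ≈ 0.3504
After 'raise': normaliser = 0.65·0.2384 + 0.35·0.4112 + 0.4·0.3504; P(aggressive) ≈ 0.3530, P(balanced) ≈ 0.3278, P(conservative) ≈ 0.3192

0.3278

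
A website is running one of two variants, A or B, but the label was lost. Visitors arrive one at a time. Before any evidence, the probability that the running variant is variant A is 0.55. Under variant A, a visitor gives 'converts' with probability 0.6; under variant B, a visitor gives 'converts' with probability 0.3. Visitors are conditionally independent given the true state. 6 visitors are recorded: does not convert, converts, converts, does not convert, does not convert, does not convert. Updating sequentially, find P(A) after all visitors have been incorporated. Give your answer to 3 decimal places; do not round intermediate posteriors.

After 'does not convert': P(A) = 0.4·0.5500 / (0.4·0.5500 + 0.7·0.4500) ≈ 0.4112
After 'converts': P(A) = 0.6·0.4112 / (0.6·0.4112 + 0.3·0.5888) ≈ 0.5828
After 'converts': P(A) = 0.6·0.5828 / (0.6·0.5828 + 0.3·0.4172) ≈ 0.7364
After 'does not convert': P(A) = 0.4·0.7364 / (0.4·0.7364 + 0.7·0.2636) ≈ 0.6148
After 'does not convert': P(A) = 0.4·0.6148 / (0.4·0.6148 + 0.7·0.3852) ≈ 0.4770
After 'does not convert': P(A) = 0.4·0.4770 / (0.4·0.4770 + 0.7·0.5230) ≈ 0.3427

0.343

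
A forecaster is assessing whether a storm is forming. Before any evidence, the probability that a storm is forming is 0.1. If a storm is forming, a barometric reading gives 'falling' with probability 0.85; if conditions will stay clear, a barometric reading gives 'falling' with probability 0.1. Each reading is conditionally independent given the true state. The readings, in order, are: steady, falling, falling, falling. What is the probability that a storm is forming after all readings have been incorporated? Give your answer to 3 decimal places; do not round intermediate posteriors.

Apply Bayes' rule sequentially, carrying P(storm) forward.
After 'steady': P(storm) = 0.15·0.1000 / (0.15·0.1000 + 0.9·0.9000) ≈ 0.0182
After 'falling': P(storm) = 0.85·0.0182 / (0.85·0.0182 + 0.1·0.9818) ≈ 0.1360
After 'falling': P(storm) = 0.85·0.1360 / (0.85·0.1360 + 0.1·0.8640) ≈ 0.5723
After 'falling': P(storm) = 0.85·0.5723 / (0.85·0.5723 + 0.1·0.4277) ≈ 0.9192

0.919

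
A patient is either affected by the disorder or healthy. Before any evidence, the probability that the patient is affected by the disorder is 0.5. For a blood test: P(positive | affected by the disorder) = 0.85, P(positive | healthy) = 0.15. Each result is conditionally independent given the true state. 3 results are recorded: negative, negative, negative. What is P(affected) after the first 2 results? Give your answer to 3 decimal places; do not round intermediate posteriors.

After 'negative': P(affected) = 0.15·0.5000 / (0.15·0.5000 + 0.85·0.5000) ≈ 0.1500
After 'negative': P(affected) = 0.15·0.1500 / (0.15·0.1500 + 0.85·0.8500) ≈ 0.0302

0.030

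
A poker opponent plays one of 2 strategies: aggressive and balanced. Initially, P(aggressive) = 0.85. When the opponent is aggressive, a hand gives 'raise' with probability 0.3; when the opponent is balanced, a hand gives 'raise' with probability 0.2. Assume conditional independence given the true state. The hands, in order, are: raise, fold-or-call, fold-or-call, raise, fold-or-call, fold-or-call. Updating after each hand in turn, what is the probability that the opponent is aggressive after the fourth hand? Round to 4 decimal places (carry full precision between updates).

Each posterior becomes the prior for the next update.
After 'raise': P(aggressive) = 0.3·0.8500 / (0.3·0.8500 + 0.2·0.1500) ≈ 0.8947
After 'fold-or-call': P(aggressive) = 0.7·0.8947 / (0.7·0.8947 + 0.8·0.1053) ≈ 0.8815
After 'fold-or-call': P(aggressive) = 0.7·0.8815 / (0.7·0.8815 + 0.8·0.1185) ≈ 0.8668
After 'raise': P(aggressive) = 0.3·0.8668 / (0.3·0.8668 + 0.2·0.1332) ≈ 0.9071

0.9071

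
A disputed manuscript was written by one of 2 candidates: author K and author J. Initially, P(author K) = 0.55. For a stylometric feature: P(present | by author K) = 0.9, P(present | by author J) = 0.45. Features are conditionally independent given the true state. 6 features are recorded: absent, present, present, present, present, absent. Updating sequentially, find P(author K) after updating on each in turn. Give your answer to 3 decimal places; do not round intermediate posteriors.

After 'absent': P(author K) = 0.1·0.5500 / (0.1·0.5500 + 0.55·0.4500) ≈ 0.1818
After 'present': P(author K) = 0.9·0.1818 / (0.9·0.1818 + 0.45·0.8182) ≈ 0.3077
After 'present': P(author K) = 0.9·0.3077 / (0.9·0.3077 + 0.45·0.6923) ≈ 0.4706
After 'present': P(author K) = 0.9·0.4706 / (0.9·0.4706 + 0.45·0.5294) ≈ 0.6400
After 'present': P(author K) = 0.9·0.6400 / (0.9·0.6400 + 0.45·0.3600) ≈ 0.7805
After 'absent': P(author K) = 0.1·0.7805 / (0.1·0.7805 + 0.55·0.2195) ≈ 0.3926

0.393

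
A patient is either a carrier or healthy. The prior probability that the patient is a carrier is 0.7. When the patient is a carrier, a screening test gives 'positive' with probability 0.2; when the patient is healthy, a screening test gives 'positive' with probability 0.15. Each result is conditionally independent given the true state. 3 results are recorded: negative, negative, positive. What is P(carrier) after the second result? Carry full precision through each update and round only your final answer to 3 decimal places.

After 'negative': P(carrier) = 0.8·0.7000 / (0.8·0.7000 + 0.85·0.3000) ≈ 0.6871
After 'negative': P(carrier) = 0.8·0.6871 / (0.8·0.6871 + 0.85·0.3129) ≈ 0.6739

0.674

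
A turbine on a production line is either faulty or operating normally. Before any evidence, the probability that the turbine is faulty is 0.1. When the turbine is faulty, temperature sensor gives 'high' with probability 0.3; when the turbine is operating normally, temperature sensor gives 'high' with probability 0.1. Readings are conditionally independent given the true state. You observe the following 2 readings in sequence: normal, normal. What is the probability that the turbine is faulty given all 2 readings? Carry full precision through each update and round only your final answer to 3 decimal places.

After 'normal': P(faulty) = 0.7·0.1000 / (0.7·0.1000 + 0.9·0.9000) ≈ 0.0795
After 'normal': P(faulty) = 0.7·0.0795 / (0.7·0.0795 + 0.9·0.9205) ≈ 0.0630

0.063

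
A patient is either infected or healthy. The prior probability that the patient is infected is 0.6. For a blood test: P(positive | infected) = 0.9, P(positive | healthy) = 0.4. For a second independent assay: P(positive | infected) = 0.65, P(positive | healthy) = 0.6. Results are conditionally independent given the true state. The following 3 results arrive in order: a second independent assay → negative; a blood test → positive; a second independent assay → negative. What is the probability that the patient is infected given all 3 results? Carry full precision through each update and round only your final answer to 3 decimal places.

0.721

Each posterior becomes the prior for the next update.
After a second independent assay='negative': P(infected) = 0.35·0.6000 / (0.35·0.6000 + 0.4·0.4000) ≈ 0.5676
After a blood test='positive': P(infected) = 0.9·0.5676 / (0.9·0.5676 + 0.4·0.4324) ≈ 0.7470
After a second independent assay='negative': P(infected) = 0.35·0.7470 / (0.35·0.7470 + 0.4·0.2530) ≈ 0.7210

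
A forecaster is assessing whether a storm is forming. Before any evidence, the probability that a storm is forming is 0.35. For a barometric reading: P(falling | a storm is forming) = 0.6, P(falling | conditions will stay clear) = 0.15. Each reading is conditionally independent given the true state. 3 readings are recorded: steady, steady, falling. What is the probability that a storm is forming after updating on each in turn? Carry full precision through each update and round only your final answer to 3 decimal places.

After 'steady': P(storm) = 0.4·0.3500 / (0.4·0.3500 + 0.85·0.6500) ≈ 0.2022
After 'steady': P(storm) = 0.4·0.2022 / (0.4·0.2022 + 0.85·0.7978) ≈ 0.1065
After 'falling': P(storm) = 0.6·0.1065 / (0.6·0.1065 + 0.15·0.8935) ≈ 0.3229

0.323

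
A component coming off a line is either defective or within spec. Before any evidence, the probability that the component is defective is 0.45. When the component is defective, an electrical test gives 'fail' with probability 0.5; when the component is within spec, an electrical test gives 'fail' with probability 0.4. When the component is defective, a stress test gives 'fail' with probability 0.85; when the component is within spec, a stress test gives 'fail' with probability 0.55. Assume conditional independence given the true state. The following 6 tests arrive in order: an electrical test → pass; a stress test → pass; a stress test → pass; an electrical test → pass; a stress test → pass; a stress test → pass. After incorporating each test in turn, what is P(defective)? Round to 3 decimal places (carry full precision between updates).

After an electrical test='pass': P(defective) = 0.5·0.4500 / (0.5·0.4500 + 0.6·0.5500) ≈ 0.4054
After a stress test='pass': P(defective) = 0.15·0.4054 / (0.15·0.4054 + 0.45·0.5946) ≈ 0.1852
After a stress test='pass': P(defective) = 0.15·0.1852 / (0.15·0.1852 + 0.45·0.8148) ≈ 0.0704
After an electrical test='pass': P(defective) = 0.5·0.0704 / (0.5·0.0704 + 0.6·0.9296) ≈ 0.0594
After a stress test='pass': P(defective) = 0.15·0.0594 / (0.15·0.0594 + 0.45·0.9406) ≈ 0.0206
After a stress test='pass': P(defective) = 0.15·0.0206 / (0.15·0.0206 + 0.45·0.9794) ≈ 0.0070

0.007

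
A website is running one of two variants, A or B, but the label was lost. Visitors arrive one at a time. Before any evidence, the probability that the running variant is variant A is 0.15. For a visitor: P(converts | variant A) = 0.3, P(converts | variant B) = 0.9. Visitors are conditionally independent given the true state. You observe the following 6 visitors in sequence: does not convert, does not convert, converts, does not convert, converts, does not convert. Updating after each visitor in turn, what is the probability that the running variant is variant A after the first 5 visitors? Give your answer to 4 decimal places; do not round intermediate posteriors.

0.8706

Each posterior becomes the prior for the next update.
After 'does not convert': P(A) = 0.7·0.1500 / (0.7·0.1500 + 0.1·0.8500) ≈ 0.5526
After 'does not convert': P(A) = 0.7·0.5526 / (0.7·0.5526 + 0.1·0.4474) ≈ 0.8963
After 'converts': P(A) = 0.3·0.8963 / (0.3·0.8963 + 0.9·0.1037) ≈ 0.7424
After 'does not convert': P(A) = 0.7·0.7424 / (0.7·0.7424 + 0.1·0.2576) ≈ 0.9528
After 'converts': P(A) = 0.3·0.9528 / (0.3·0.9528 + 0.9·0.0472) ≈ 0.8706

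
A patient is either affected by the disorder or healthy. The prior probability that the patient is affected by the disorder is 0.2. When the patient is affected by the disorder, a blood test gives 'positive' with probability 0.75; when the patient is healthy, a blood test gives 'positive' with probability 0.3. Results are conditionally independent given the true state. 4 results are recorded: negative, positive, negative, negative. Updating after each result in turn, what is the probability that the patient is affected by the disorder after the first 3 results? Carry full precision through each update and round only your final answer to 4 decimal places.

0.0738

After 'negative': P(affected) = 0.25·0.2000 / (0.25·0.2000 + 0.7·0.8000) ≈ 0.0820
After 'positive': P(affected) = 0.75·0.0820 / (0.75·0.0820 + 0.3·0.9180) ≈ 0.1825
After 'negative': P(affected) = 0.25·0.1825 / (0.25·0.1825 + 0.7·0.8175) ≈ 0.0738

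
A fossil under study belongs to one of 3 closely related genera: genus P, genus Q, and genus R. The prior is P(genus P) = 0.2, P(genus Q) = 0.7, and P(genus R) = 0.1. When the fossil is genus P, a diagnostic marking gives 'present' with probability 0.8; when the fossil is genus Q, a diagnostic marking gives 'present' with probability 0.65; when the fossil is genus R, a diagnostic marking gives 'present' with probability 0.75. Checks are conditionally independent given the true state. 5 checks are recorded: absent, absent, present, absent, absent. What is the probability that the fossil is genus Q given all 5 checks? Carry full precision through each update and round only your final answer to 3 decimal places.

0.926

After 'absent': normaliser = 0.2·0.2000 + 0.35·0.7000 + 0.25·0.1000; P(genus P) ≈ 0.1290, P(genus Q) ≈ 0.7903, P(genus R) ≈ 0.0806
After 'absent': normaliser = 0.2·0.1290 + 0.35·0.7903 + 0.25·0.0806; P(genus P) ≈ 0.0800, P(genus Q) ≈ 0.8575, P(genus R) ≈ 0.0625
After 'present': normaliser = 0.8·0.0800 + 0.65·0.8575 + 0.75·0.0625; P(genus P) ≈ 0.0958, P(genus Q) ≈ 0.8341, P(genus R) ≈ 0.0701
After 'absent': normaliser = 0.2·0.0958 + 0.35·0.8341 + 0.25·0.0701; P(genus P) ≈ 0.0583, P(genus Q) ≈ 0.8883, P(genus R) ≈ 0.0534
After 'absent': normaliser = 0.2·0.0583 + 0.35·0.8883 + 0.25·0.0534; P(genus P) ≈ 0.0347, P(genus Q) ≈ 0.9256, P(genus R) ≈ 0.0397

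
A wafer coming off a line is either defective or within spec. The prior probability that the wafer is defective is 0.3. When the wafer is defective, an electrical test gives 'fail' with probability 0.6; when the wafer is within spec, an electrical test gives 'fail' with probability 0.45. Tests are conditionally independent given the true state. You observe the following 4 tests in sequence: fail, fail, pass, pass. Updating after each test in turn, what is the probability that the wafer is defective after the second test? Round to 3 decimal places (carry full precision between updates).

After 'fail': P(defective) = 0.6·0.3000 / (0.6·0.3000 + 0.45·0.7000) ≈ 0.3636
After 'fail': P(defective) = 0.6·0.3636 / (0.6·0.3636 + 0.45·0.6364) ≈ 0.4324

0.432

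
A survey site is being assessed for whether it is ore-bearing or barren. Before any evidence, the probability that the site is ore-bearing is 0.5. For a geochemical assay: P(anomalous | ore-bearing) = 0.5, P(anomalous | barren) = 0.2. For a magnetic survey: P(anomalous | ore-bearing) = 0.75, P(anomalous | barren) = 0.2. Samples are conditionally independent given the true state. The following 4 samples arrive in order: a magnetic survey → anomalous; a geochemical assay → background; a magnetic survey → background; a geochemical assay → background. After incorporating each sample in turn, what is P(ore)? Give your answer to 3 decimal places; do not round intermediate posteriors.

After a magnetic survey='anomalous': P(ore) = 0.75·0.5000 / (0.75·0.5000 + 0.2·0.5000) ≈ 0.7895
After a geochemical assay='background': P(ore) = 0.5·0.7895 / (0.5·0.7895 + 0.8·0.2105) ≈ 0.7009
After a magnetic survey='background': P(ore) = 0.25·0.7009 / (0.25·0.7009 + 0.8·0.2991) ≈ 0.4228
After a geochemical assay='background': P(ore) = 0.5·0.4228 / (0.5·0.4228 + 0.8·0.5772) ≈ 0.3140

0.314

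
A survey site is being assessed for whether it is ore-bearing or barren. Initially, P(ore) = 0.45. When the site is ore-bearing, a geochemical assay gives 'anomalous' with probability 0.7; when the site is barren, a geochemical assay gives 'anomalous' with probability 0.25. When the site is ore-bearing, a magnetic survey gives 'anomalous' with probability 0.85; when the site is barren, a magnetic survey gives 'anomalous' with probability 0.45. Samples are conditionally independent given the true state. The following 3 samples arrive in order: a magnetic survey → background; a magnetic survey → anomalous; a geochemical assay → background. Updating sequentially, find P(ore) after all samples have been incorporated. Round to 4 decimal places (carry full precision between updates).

After a magnetic survey='background': P(ore) = 0.15·0.4500 / (0.15·0.4500 + 0.55·0.5500) ≈ 0.1824
After a magnetic survey='anomalous': P(ore) = 0.85·0.1824 / (0.85·0.1824 + 0.45·0.8176) ≈ 0.2965
After a geochemical assay='background': P(ore) = 0.3·0.2965 / (0.3·0.2965 + 0.75·0.7035) ≈ 0.1443

0.1443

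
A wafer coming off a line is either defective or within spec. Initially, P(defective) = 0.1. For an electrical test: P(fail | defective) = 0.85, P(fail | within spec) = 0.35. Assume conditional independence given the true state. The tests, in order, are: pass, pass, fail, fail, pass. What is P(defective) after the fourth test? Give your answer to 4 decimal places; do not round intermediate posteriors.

0.0337

After 'pass': P(defective) = 0.15·0.1000 / (0.15·0.1000 + 0.65·0.9000) ≈ 0.0250
After 'pass': P(defective) = 0.15·0.0250 / (0.15·0.0250 + 0.65·0.9750) ≈ 0.0059
After 'fail': P(defective) = 0.85·0.0059 / (0.85·0.0059 + 0.35·0.9941) ≈ 0.0142
After 'fail': P(defective) = 0.85·0.0142 / (0.85·0.0142 + 0.35·0.9858) ≈ 0.0337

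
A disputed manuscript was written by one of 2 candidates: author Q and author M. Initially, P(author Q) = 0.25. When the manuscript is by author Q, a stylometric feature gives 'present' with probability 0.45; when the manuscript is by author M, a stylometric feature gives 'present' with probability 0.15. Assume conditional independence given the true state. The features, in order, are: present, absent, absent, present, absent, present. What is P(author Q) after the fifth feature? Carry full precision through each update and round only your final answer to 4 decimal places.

0.4483

After 'present': P(author Q) = 0.45·0.2500 / (0.45·0.2500 + 0.15·0.7500) ≈ 0.5000
After 'absent': P(author Q) = 0.55·0.5000 / (0.55·0.5000 + 0.85·0.5000) ≈ 0.3929
After 'absent': P(author Q) = 0.55·0.3929 / (0.55·0.3929 + 0.85·0.6071) ≈ 0.2951
After 'present': P(author Q) = 0.45·0.2951 / (0.45·0.2951 + 0.15·0.7049) ≈ 0.5567
After 'absent': P(author Q) = 0.55·0.5567 / (0.55·0.5567 + 0.85·0.4433) ≈ 0.4483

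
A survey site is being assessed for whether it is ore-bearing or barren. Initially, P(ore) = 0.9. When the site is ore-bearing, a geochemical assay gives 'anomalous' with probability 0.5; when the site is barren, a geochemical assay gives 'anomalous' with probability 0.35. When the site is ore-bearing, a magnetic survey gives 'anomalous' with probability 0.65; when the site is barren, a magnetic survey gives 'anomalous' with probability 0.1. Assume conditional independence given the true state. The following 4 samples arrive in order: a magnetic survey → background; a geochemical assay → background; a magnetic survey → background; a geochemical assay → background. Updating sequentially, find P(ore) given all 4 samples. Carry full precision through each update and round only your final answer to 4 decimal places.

After a magnetic survey='background': P(ore) = 0.35·0.9000 / (0.35·0.9000 + 0.9·0.1000) ≈ 0.7778
After a geochemical assay='background': P(ore) = 0.5·0.7778 / (0.5·0.7778 + 0.65·0.2222) ≈ 0.7292
After a magnetic survey='background': P(ore) = 0.35·0.7292 / (0.35·0.7292 + 0.9·0.2708) ≈ 0.5115
After a geochemical assay='background': P(ore) = 0.5·0.5115 / (0.5·0.5115 + 0.65·0.4885) ≈ 0.4461

0.4461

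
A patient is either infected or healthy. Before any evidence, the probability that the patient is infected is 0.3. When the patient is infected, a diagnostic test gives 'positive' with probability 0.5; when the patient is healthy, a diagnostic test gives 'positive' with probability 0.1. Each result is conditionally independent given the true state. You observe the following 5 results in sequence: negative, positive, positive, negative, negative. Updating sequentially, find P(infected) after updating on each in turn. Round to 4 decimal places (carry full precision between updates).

After 'negative': P(infected) = 0.5·0.3000 / (0.5·0.3000 + 0.9·0.7000) ≈ 0.1923
After 'positive': P(infected) = 0.5·0.1923 / (0.5·0.1923 + 0.1·0.8077) ≈ 0.5435
After 'positive': P(infected) = 0.5·0.5435 / (0.5·0.5435 + 0.1·0.4565) ≈ 0.8562
After 'negative': P(infected) = 0.5·0.8562 / (0.5·0.8562 + 0.9·0.1438) ≈ 0.7678
After 'negative': P(infected) = 0.5·0.7678 / (0.5·0.7678 + 0.9·0.2322) ≈ 0.6475

0.6475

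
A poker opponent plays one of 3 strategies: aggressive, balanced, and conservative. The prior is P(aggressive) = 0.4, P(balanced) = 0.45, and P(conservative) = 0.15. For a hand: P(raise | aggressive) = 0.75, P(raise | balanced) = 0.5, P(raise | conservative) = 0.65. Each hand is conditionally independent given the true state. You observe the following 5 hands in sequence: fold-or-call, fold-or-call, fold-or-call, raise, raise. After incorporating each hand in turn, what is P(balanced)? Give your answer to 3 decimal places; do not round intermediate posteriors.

0.693

Apply Bayes' rule sequentially, carrying P(balanced) forward.
After 'fold-or-call': normaliser = 0.25·0.4000 + 0.5·0.4500 + 0.35·0.1500; P(aggressive) ≈ 0.2649, P(balanced) ≈ 0.5960, P(conservative) ≈ 0.1391
After 'fold-or-call': normaliser = 0.25·0.2649 + 0.5·0.5960 + 0.35·0.1391; P(aggressive) ≈ 0.1604, P(balanced) ≈ 0.7217, P(conservative) ≈ 0.1179
After 'fold-or-call': normaliser = 0.25·0.1604 + 0.5·0.7217 + 0.35·0.1179; P(aggressive) ≈ 0.0907, P(balanced) ≈ 0.8160, P(conservative) ≈ 0.0933
After 'raise': normaliser = 0.75·0.0907 + 0.5·0.8160 + 0.65·0.0933; P(aggressive) ≈ 0.1267, P(balanced) ≈ 0.7603, P(conservative) ≈ 0.1130
After 'raise': normaliser = 0.75·0.1267 + 0.5·0.7603 + 0.65·0.1130; P(aggressive) ≈ 0.1732, P(balanced) ≈ 0.6929, P(conservative) ≈ 0.1339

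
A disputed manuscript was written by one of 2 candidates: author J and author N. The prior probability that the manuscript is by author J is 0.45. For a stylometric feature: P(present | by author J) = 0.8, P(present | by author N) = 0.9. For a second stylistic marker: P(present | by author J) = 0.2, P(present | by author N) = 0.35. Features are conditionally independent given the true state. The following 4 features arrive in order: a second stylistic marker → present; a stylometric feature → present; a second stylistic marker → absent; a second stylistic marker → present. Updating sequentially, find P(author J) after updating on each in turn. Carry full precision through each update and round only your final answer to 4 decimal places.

0.2262

After a second stylistic marker='present': P(author J) = 0.2·0.4500 / (0.2·0.4500 + 0.35·0.5500) ≈ 0.3186
After a stylometric feature='present': P(author J) = 0.8·0.3186 / (0.8·0.3186 + 0.9·0.6814) ≈ 0.2936
After a second stylistic marker='absent': P(author J) = 0.8·0.2936 / (0.8·0.2936 + 0.65·0.7064) ≈ 0.3384
After a second stylistic marker='present': P(author J) = 0.2·0.3384 / (0.2·0.3384 + 0.35·0.6616) ≈ 0.2262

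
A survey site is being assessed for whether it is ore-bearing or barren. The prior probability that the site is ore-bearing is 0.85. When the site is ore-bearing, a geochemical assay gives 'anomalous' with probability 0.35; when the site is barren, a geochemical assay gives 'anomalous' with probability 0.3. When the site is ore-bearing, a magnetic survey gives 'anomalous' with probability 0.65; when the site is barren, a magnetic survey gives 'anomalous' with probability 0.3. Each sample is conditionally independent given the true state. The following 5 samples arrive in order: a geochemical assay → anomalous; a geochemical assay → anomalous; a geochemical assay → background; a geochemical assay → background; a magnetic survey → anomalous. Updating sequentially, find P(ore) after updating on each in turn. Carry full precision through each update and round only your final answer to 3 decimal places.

After a geochemical assay='anomalous': P(ore) = 0.35·0.8500 / (0.35·0.8500 + 0.3·0.1500) ≈ 0.8686
After a geochemical assay='anomalous': P(ore) = 0.35·0.8686 / (0.35·0.8686 + 0.3·0.1314) ≈ 0.8852
After a geochemical assay='background': P(ore) = 0.65·0.8852 / (0.65·0.8852 + 0.7·0.1148) ≈ 0.8775
After a geochemical assay='background': P(ore) = 0.65·0.8775 / (0.65·0.8775 + 0.7·0.1225) ≈ 0.8693
After a magnetic survey='anomalous': P(ore) = 0.65·0.8693 / (0.65·0.8693 + 0.3·0.1307) ≈ 0.9351

0.935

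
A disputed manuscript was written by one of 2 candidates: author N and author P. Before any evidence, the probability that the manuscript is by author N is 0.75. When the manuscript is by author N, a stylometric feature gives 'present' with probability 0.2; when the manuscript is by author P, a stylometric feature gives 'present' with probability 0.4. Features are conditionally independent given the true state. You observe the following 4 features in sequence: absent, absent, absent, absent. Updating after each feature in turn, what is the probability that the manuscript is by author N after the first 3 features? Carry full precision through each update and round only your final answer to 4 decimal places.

After 'absent': P(author N) = 0.8·0.7500 / (0.8·0.7500 + 0.6·0.2500) ≈ 0.8000
After 'absent': P(author N) = 0.8·0.8000 / (0.8·0.8000 + 0.6·0.2000) ≈ 0.8421
After 'absent': P(author N) = 0.8·0.8421 / (0.8·0.8421 + 0.6·0.1579) ≈ 0.8767

0.8767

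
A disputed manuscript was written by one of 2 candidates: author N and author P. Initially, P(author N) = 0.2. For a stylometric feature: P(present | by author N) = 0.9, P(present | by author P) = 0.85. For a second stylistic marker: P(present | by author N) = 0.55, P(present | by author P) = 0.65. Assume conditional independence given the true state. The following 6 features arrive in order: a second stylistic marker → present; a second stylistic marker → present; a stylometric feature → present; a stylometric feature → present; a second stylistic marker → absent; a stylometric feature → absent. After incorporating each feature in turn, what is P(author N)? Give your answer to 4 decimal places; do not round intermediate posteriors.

Each posterior becomes the prior for the next update.
After a second stylistic marker='present': P(author N) = 0.55·0.2000 / (0.55·0.2000 + 0.65·0.8000) ≈ 0.1746
After a second stylistic marker='present': P(author N) = 0.55·0.1746 / (0.55·0.1746 + 0.65·0.8254) ≈ 0.1518
After a stylometric feature='present': P(author N) = 0.9·0.1518 / (0.9·0.1518 + 0.85·0.8482) ≈ 0.1593
After a stylometric feature='present': P(author N) = 0.9·0.1593 / (0.9·0.1593 + 0.85·0.8407) ≈ 0.1671
After a second stylistic marker='absent': P(author N) = 0.45·0.1671 / (0.45·0.1671 + 0.35·0.8329) ≈ 0.2051
After a stylometric feature='absent': P(author N) = 0.1·0.2051 / (0.1·0.2051 + 0.15·0.7949) ≈ 0.1468

0.1468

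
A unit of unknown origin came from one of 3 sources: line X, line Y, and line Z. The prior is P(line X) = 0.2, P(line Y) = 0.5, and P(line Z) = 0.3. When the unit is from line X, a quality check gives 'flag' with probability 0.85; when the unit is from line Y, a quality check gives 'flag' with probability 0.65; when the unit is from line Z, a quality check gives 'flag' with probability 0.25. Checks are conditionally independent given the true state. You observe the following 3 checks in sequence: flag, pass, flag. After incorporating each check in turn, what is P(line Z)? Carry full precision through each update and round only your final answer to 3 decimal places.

0.128

Each posterior becomes the prior for the next update.
After 'flag': normaliser = 0.85·0.2000 + 0.65·0.5000 + 0.25·0.3000; P(line X) ≈ 0.2982, P(line Y) ≈ 0.5702, P(line Z) ≈ 0.1316
After 'pass': normaliser = 0.15·0.2982 + 0.35·0.5702 + 0.75·0.1316; P(line X) ≈ 0.1304, P(line Y) ≈ 0.5818, P(line Z) ≈ 0.2877
After 'flag': normaliser = 0.85·0.1304 + 0.65·0.5818 + 0.25·0.2877; P(line X) ≈ 0.1976, P(line Y) ≈ 0.6742, P(line Z) ≈ 0.1282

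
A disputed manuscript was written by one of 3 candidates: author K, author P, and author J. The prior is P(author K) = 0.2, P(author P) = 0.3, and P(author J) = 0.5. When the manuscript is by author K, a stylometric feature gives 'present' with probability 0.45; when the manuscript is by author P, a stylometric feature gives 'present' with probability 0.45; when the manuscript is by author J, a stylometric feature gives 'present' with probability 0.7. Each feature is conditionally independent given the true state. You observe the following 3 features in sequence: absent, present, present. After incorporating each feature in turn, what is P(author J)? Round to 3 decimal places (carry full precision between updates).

0.569

Each posterior becomes the prior for the next update.
After 'absent': normaliser = 0.55·0.2000 + 0.55·0.3000 + 0.3·0.5000; P(author K) ≈ 0.2588, P(author P) ≈ 0.3882, P(author J) ≈ 0.3529
After 'present': normaliser = 0.45·0.2588 + 0.45·0.3882 + 0.7·0.3529; P(author K) ≈ 0.2164, P(author P) ≈ 0.3246, P(author J) ≈ 0.4590
After 'present': normaliser = 0.45·0.2164 + 0.45·0.3246 + 0.7·0.4590; P(author K) ≈ 0.1724, P(author P) ≈ 0.2586, P(author J) ≈ 0.5689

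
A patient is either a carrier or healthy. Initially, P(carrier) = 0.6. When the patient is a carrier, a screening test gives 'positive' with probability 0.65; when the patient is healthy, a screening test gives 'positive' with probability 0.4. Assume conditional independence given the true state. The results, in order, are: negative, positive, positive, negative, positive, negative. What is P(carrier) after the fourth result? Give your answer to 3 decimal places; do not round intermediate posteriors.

After 'negative': P(carrier) = 0.35·0.6000 / (0.35·0.6000 + 0.6·0.4000) ≈ 0.4667
After 'positive': P(carrier) = 0.65·0.4667 / (0.65·0.4667 + 0.4·0.5333) ≈ 0.5871
After 'positive': P(carrier) = 0.65·0.5871 / (0.65·0.5871 + 0.4·0.4129) ≈ 0.6979
After 'negative': P(carrier) = 0.35·0.6979 / (0.35·0.6979 + 0.6·0.3021) ≈ 0.5741

0.574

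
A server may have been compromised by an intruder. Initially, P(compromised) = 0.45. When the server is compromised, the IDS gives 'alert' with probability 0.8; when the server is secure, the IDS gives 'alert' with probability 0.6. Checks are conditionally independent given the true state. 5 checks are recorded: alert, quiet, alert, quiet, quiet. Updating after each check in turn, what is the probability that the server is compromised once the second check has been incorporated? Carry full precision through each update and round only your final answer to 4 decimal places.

0.3529

Apply Bayes' rule sequentially, carrying P(compromised) forward.
After 'alert': P(compromised) = 0.8·0.4500 / (0.8·0.4500 + 0.6·0.5500) ≈ 0.5217
After 'quiet': P(compromised) = 0.2·0.5217 / (0.2·0.5217 + 0.4·0.4783) ≈ 0.3529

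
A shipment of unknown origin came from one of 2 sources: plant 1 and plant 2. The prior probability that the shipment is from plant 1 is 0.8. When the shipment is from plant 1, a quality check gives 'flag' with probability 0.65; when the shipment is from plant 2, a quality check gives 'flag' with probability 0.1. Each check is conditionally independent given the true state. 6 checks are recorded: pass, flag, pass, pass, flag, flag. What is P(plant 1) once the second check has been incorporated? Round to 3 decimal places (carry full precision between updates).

0.910

After 'pass': P(plant 1) = 0.35·0.8000 / (0.35·0.8000 + 0.9·0.2000) ≈ 0.6087
After 'flag': P(plant 1) = 0.65·0.6087 / (0.65·0.6087 + 0.1·0.3913) ≈ 0.9100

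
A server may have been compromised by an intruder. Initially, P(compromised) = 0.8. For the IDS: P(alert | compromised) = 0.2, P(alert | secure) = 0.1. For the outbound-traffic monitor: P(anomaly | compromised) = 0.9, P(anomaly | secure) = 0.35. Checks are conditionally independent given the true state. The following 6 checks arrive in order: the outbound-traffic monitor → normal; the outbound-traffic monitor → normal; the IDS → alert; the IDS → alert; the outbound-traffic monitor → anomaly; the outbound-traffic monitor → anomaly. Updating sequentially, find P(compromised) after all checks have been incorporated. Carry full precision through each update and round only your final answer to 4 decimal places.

After the outbound-traffic monitor='normal': P(compromised) = 0.1·0.8000 / (0.1·0.8000 + 0.65·0.2000) ≈ 0.3810
After the outbound-traffic monitor='normal': P(compromised) = 0.1·0.3810 / (0.1·0.3810 + 0.65·0.6190) ≈ 0.0865
After the IDS='alert': P(compromised) = 0.2·0.0865 / (0.2·0.0865 + 0.1·0.9135) ≈ 0.1592
After the IDS='alert': P(compromised) = 0.2·0.1592 / (0.2·0.1592 + 0.1·0.8408) ≈ 0.2747
After the outbound-traffic monitor='anomaly': P(compromised) = 0.9·0.2747 / (0.9·0.2747 + 0.35·0.7253) ≈ 0.4934
After the outbound-traffic monitor='anomaly': P(compromised) = 0.9·0.4934 / (0.9·0.4934 + 0.35·0.5066) ≈ 0.7146

0.7146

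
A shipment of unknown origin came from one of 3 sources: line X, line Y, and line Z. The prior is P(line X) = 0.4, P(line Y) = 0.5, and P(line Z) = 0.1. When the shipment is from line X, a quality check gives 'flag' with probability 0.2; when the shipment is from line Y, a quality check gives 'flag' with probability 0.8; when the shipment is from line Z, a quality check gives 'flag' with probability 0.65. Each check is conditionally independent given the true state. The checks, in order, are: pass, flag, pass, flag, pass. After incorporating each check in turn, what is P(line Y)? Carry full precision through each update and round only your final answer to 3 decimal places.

0.204

After 'pass': normaliser = 0.8·0.4000 + 0.2·0.5000 + 0.35·0.1000; P(line X) ≈ 0.7033, P(line Y) ≈ 0.2198, P(line Z) ≈ 0.0769
After 'flag': normaliser = 0.2·0.7033 + 0.8·0.2198 + 0.65·0.0769; P(line X) ≈ 0.3838, P(line Y) ≈ 0.4798, P(line Z) ≈ 0.1364
After 'pass': normaliser = 0.8·0.3838 + 0.2·0.4798 + 0.35·0.1364; P(line X) ≈ 0.6812, P(line Y) ≈ 0.2129, P(line Z) ≈ 0.1059
After 'flag': normaliser = 0.2·0.6812 + 0.8·0.2129 + 0.65·0.1059; P(line X) ≈ 0.3629, P(line Y) ≈ 0.4536, P(line Z) ≈ 0.1834
After 'pass': normaliser = 0.8·0.3629 + 0.2·0.4536 + 0.35·0.1834; P(line X) ≈ 0.6520, P(line Y) ≈ 0.2038, P(line Z) ≈ 0.1442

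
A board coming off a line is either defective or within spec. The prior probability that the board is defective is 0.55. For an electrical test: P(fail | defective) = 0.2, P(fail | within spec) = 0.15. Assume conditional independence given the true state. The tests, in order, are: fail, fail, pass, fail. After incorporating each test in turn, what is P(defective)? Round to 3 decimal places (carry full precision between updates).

0.732

After 'fail': P(defective) = 0.2·0.5500 / (0.2·0.5500 + 0.15·0.4500) ≈ 0.6197
After 'fail': P(defective) = 0.2·0.6197 / (0.2·0.6197 + 0.15·0.3803) ≈ 0.6848
After 'pass': P(defective) = 0.8·0.6848 / (0.8·0.6848 + 0.85·0.3152) ≈ 0.6716
After 'fail': P(defective) = 0.2·0.6716 / (0.2·0.6716 + 0.15·0.3284) ≈ 0.7317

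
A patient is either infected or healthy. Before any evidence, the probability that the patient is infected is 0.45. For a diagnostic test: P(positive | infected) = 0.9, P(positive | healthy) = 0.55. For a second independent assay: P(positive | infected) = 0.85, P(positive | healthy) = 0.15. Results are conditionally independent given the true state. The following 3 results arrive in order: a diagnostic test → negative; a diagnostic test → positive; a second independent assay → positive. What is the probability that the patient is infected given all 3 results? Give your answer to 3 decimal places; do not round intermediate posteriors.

After a diagnostic test='negative': P(infected) = 0.1·0.4500 / (0.1·0.4500 + 0.45·0.5500) ≈ 0.1538
After a diagnostic test='positive': P(infected) = 0.9·0.1538 / (0.9·0.1538 + 0.55·0.8462) ≈ 0.2293
After a second independent assay='positive': P(infected) = 0.85·0.2293 / (0.85·0.2293 + 0.15·0.7707) ≈ 0.6277

0.628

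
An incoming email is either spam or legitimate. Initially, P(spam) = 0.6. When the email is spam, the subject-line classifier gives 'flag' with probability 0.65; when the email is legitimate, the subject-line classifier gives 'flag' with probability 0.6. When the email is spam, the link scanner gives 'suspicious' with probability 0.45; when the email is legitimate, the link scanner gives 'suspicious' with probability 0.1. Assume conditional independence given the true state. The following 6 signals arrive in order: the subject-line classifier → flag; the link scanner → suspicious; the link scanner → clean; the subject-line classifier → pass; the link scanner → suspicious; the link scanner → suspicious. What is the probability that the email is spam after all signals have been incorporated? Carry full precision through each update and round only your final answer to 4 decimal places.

0.9875

After the subject-line classifier='flag': P(spam) = 0.65·0.6000 / (0.65·0.6000 + 0.6·0.4000) ≈ 0.6190
After the link scanner='suspicious': P(spam) = 0.45·0.6190 / (0.45·0.6190 + 0.1·0.3810) ≈ 0.8797
After the link scanner='clean': P(spam) = 0.55·0.8797 / (0.55·0.8797 + 0.9·0.1203) ≈ 0.8171
After the subject-line classifier='pass': P(spam) = 0.35·0.8171 / (0.35·0.8171 + 0.4·0.1829) ≈ 0.7963
After the link scanner='suspicious': P(spam) = 0.45·0.7963 / (0.45·0.7963 + 0.1·0.2037) ≈ 0.9462
After the link scanner='suspicious': P(spam) = 0.45·0.9462 / (0.45·0.9462 + 0.1·0.0538) ≈ 0.9875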